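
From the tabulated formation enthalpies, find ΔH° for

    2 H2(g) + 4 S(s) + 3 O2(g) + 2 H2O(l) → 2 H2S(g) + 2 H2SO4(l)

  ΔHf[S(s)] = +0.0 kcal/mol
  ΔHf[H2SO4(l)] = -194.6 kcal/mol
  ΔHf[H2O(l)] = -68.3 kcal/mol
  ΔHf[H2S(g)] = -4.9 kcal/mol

ΔH° = -262.4 kcal/mol

Products: 2·(-4.9) + 2·(-194.6) = -399.0
Reactants: 2·(+0.0) + 4·(+0.0) + 3·(+0.0) + 2·(-68.3) = -136.6
ΔH° = (-399.0) − (-136.6) = -262.4 kcal/mol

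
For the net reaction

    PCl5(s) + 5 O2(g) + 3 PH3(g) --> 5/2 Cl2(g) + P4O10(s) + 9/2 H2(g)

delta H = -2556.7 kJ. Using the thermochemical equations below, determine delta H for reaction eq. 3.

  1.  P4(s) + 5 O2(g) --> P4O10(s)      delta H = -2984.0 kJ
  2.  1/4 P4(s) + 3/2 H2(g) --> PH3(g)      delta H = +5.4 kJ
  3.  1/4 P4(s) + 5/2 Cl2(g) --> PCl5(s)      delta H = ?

eq. 1 as written: -2984.0 kJ
eq. 2 reversed and × 3: (-3)·(+5.4) = -16.2 kJ
eq. 3 reversed: contributes −x
-2556.7 = (-2984.0) + (-16.2) − x
x = (-2556.7 − (-3000.2)) / (-1) = -443.5 kJ

delta H = -443.5 kJ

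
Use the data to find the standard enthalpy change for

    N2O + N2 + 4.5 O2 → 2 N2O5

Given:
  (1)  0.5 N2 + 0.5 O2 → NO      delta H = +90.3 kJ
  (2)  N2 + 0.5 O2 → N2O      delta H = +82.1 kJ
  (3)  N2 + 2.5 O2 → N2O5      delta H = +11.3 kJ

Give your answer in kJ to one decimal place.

(1): not needed.
(2) reversed: -82.1 kJ
(3) × 2: (2)·(+11.3) = +22.6 kJ
delta H = (-1)·(+82.1) + (2)·(+11.3) = -59.5 kJ

delta H = -59.5 kJ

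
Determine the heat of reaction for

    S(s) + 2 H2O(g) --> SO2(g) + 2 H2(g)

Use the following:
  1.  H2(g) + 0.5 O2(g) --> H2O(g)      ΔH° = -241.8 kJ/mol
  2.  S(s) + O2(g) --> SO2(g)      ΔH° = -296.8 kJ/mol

ΔH° = 186.8 kJ/mol

eq. 1 reversed and × 2 (reverse to put H2O(g) on the reactant side; scale by 2 for the 2 H2O(g)): (-2)·(-241.8) = +483.6 kJ/mol
eq. 2 as written (SO2(g) already on the product side): -296.8 kJ/mol
ΔH° = (-2)·(-241.8) + (1)·(-296.8) = 186.8 kJ/mol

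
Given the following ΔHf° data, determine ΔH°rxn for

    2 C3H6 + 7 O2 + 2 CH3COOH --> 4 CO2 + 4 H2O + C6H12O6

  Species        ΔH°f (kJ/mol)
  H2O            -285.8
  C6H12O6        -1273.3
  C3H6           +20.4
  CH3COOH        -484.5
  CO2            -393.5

Products: 4·(-393.5) + 4·(-285.8) + 1·(-1273.3) = -3990.5
Reactants: 2·(+20.4) + 7·(+0.0) + 2·(-484.5) = -928.2
ΔH°rxn = (-3990.5) − (-928.2) = -3062.3 kJ/mol

ΔH°rxn = -3062.3 kJ/mol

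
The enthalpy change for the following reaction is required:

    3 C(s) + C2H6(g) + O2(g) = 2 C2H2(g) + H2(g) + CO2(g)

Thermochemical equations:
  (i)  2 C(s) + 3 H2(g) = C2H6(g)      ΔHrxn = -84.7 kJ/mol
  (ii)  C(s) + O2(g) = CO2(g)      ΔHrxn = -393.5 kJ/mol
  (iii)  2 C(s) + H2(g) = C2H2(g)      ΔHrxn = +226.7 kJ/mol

ΔHrxn = 144.6 kJ/mol

(i) reversed (C2H6(g) must end up as a reactant): +84.7 kJ/mol
(ii) as written (CO2(g) already on the product side): -393.5 kJ/mol
(iii) × 2 (scale by 2 for the 2 C2H2(g)): (2)·(+226.7) = +453.4 kJ/mol
ΔHrxn = (+84.7) + (-393.5) + (+453.4) = 144.6 kJ/mol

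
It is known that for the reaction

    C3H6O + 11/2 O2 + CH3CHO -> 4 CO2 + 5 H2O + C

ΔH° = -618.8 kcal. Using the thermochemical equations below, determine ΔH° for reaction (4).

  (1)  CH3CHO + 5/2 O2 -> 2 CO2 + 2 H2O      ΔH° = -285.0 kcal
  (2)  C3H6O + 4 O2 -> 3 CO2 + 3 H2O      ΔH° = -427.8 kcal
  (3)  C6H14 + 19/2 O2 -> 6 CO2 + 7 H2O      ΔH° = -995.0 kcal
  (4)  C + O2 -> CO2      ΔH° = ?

ΔH° = -94.0 kcal

(1) as written (CH3CHO already on the reactant side): -285.0 kcal
(2) as written (C3H6O already on the reactant side): -427.8 kcal
(3): not needed (C6H14 appears nowhere else).
(4) reversed (reverse to put C on the product side): contributes −x
-618.8 = (-285.0) + (-427.8) − x
x = (-618.8 − (-712.8)) / (-1) = -94.0 kcal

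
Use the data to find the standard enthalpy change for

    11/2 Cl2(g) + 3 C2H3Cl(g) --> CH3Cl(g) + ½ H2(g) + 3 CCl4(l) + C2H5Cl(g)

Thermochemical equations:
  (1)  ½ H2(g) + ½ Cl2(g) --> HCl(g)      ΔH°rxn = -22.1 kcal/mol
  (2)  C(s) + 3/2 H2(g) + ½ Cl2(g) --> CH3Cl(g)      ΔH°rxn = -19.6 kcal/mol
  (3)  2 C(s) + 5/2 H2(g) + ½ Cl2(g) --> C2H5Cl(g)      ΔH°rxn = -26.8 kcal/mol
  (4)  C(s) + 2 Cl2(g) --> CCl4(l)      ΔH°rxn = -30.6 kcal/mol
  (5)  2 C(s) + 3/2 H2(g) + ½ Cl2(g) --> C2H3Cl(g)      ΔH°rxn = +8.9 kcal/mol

ΔH°rxn = -164.9 kcal/mol

(1): not needed (HCl(g) appears nowhere else).
(2) as written (CH3Cl(g) already on the product side): -19.6 kcal/mol
(3) as written (C2H5Cl(g) already on the product side): -26.8 kcal/mol
(4) × 3 (×3 to match 3 CCl4(l) in the target): (3)·(-30.6) = -91.8 kcal/mol
(5) reversed and × 3 (reverse to put C2H3Cl(g) on the reactant side; ×3 to match 3 C2H3Cl(g) in the target): (-3)·(+8.9) = -26.7 kcal/mol
ΔH°rxn = (-19.6) + (-26.8) + (-91.8) + (-26.7) = -164.9 kcal/mol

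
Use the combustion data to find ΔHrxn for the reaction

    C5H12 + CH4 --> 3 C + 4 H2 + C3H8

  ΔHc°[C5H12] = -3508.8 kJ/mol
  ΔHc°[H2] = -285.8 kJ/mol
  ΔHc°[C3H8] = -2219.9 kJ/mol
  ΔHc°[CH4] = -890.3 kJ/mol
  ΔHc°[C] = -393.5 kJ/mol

Using ΔH = Σ nΔHc°(reactants) − Σ nΔHc°(products):
= [1·(-3508.8) + 1·(-890.3)] − [3·(-393.5) + 4·(-285.8) + 1·(-2219.9)]
= 144.5 kJ/mol

ΔHrxn = 144.5 kJ/mol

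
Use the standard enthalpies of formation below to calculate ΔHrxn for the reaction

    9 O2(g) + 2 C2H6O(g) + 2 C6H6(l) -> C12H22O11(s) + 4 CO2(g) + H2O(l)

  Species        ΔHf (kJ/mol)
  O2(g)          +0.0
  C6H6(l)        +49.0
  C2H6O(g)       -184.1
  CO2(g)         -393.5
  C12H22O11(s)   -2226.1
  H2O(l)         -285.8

Products: 1·(-2226.1) + 4·(-393.5) + 1·(-285.8) = -4085.9
Reactants: 9·(+0.0) + 2·(-184.1) + 2·(+49.0) = -270.2
ΔHrxn = (-4085.9) − (-270.2) = -3815.7 kJ/mol

ΔHrxn = -3815.7 kJ/mol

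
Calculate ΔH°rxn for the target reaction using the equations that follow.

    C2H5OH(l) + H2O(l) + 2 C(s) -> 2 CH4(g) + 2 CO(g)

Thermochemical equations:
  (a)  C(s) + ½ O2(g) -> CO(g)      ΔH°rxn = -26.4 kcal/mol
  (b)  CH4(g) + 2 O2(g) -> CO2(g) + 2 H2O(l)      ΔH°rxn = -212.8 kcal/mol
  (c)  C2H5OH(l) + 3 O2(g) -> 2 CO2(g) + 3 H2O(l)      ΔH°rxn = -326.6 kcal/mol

ΔH°rxn = 46.2 kcal/mol

(a) × 2: (2)·(-26.4) = -52.8 kcal/mol
(b) reversed and × 2: (-2)·(-212.8) = +425.6 kcal/mol
(c) as written: -326.6 kcal/mol
By Hess's law, ΔH°rxn = (-52.8) + (+425.6) + (-326.6) = 46.2 kcal/mol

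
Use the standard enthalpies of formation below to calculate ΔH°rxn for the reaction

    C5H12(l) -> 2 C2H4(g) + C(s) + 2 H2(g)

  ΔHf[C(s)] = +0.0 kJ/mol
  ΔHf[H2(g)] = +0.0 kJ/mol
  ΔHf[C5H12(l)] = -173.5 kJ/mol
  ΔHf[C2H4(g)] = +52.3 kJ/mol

Products: 2·(+52.3) + 1·(+0.0) + 2·(+0.0) = +104.6
Reactants: 1·(-173.5) = -173.5
ΔH°rxn = (+104.6) − (-173.5) = 278.1 kJ/mol

ΔH°rxn = 278.1 kJ/mol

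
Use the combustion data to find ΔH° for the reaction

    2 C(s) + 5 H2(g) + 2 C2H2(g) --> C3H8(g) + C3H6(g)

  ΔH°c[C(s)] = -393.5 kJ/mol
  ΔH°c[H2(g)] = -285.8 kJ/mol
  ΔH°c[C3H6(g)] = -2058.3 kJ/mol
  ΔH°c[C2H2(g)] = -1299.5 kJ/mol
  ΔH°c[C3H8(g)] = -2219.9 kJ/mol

Using ΔH = Σ nΔHc°(reactants) − Σ nΔHc°(products):
= [2·(-393.5) + 5·(-285.8) + 2·(-1299.5)] − [1·(-2219.9) + 1·(-2058.3)]
= -536.8 kJ/mol

ΔH° = -536.8 kJ/mol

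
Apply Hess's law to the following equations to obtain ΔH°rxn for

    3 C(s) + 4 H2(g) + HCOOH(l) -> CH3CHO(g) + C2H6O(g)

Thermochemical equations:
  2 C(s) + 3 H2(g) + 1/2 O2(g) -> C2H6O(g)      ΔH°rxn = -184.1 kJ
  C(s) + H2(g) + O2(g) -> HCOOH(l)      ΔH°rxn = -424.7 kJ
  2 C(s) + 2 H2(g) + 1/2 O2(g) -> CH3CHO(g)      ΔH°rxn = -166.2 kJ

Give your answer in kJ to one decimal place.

ΔH°rxn = 74.4 kJ

equation 1 as written: -184.1 kJ
equation 2 reversed: +424.7 kJ
equation 3 as written: -166.2 kJ
Summing the manipulated equations, ΔH°rxn = (-184.1) + (+424.7) + (-166.2) = 74.4 kJ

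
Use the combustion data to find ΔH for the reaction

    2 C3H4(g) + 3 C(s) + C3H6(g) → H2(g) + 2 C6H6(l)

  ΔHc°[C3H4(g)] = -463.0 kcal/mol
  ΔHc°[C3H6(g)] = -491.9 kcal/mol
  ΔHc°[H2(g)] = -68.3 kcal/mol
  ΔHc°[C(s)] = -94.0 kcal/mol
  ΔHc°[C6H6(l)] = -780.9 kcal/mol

ΔH = -69.8 kcal/mol

With combustion enthalpies, reactants minus products:
= [2·(-463.0) + 3·(-94.0) + 1·(-491.9)] − [1·(-68.3) + 2·(-780.9)]
= -69.8 kcal/mol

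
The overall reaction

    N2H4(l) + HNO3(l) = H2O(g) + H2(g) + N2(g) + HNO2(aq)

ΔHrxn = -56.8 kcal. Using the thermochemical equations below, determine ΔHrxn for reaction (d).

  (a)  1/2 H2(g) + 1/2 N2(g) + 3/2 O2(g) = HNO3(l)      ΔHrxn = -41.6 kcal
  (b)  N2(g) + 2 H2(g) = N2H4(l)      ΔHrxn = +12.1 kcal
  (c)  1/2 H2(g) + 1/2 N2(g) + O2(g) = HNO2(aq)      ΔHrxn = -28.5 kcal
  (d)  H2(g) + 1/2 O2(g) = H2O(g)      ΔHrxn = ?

ΔHrxn = -57.8 kcal

(a) reversed: +41.6 kcal
(b) reversed: -12.1 kcal
(c) as written: -28.5 kcal
(d) as written: contributes x
-56.8 = (+41.6) + (-12.1) + (-28.5) + x
x = (-56.8 − (+1.0)) / (1) = -57.8 kcal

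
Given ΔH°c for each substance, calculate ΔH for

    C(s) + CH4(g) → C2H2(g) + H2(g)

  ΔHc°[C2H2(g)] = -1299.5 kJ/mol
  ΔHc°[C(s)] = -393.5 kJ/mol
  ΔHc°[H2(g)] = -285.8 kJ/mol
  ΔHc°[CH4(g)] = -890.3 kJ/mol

Using ΔH = Σ nΔHc°(reactants) − Σ nΔHc°(products):
= [1·(-393.5) + 1·(-890.3)] − [1·(-1299.5) + 1·(-285.8)]
= 301.5 kJ/mol

ΔH = 301.5 kJ/mol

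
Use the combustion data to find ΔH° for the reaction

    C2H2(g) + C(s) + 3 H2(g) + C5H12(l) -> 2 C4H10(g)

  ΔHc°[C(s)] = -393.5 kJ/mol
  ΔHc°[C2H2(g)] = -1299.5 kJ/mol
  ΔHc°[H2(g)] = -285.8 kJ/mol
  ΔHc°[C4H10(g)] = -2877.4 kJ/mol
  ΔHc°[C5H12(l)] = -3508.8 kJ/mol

ΔH° = -304.4 kJ/mol

With combustion enthalpies, reactants minus products:
= [1·(-1299.5) + 1·(-393.5) + 3·(-285.8) + 1·(-3508.8)] − [2·(-2877.4)]
= -304.4 kJ/mol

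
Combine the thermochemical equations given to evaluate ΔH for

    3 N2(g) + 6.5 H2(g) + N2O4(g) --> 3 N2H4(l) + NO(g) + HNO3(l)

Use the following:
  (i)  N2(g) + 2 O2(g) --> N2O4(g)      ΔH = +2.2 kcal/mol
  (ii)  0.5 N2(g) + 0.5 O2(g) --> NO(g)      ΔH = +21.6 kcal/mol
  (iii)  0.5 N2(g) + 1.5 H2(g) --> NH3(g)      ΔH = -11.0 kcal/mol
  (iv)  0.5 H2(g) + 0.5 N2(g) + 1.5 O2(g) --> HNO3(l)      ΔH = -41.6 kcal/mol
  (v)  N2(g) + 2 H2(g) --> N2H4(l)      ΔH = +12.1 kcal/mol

(i) reversed: -2.2 kcal/mol
(ii) as written: +21.6 kcal/mol
(iii): not needed.
(iv) as written: -41.6 kcal/mol
(v) × 3: (3)·(+12.1) = +36.3 kcal/mol
Summing the manipulated equations, ΔH = (-1)·(+2.2) + (1)·(+21.6) + (1)·(-41.6) + (3)·(+12.1) = 14.1 kcal/mol

ΔH = 14.1 kcal/mol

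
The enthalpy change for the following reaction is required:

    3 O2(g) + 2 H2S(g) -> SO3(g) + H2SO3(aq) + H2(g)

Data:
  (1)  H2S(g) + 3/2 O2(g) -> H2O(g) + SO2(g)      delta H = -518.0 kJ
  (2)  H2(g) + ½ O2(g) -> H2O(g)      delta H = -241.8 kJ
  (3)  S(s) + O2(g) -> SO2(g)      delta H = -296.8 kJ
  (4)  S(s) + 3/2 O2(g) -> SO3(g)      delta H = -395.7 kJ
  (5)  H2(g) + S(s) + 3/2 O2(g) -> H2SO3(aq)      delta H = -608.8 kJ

delta H = -963.3 kJ

(1) × 2: (2)·(-518.0) = -1036.0 kJ
(2) reversed and × 2: (-2)·(-241.8) = +483.6 kJ
(3) reversed and × 2: (-2)·(-296.8) = +593.6 kJ
(4) as written: -395.7 kJ
(5) as written: -608.8 kJ
Combining the equations, delta H = (-1036.0) + (+483.6) + (+593.6) + (-395.7) + (-608.8) = -963.3 kJ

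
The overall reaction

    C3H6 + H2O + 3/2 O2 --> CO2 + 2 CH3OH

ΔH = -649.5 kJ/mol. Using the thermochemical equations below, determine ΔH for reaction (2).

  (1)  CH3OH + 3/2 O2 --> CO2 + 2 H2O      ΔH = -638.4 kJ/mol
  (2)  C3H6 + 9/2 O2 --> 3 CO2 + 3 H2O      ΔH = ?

(1) reversed and × 2: (-2)·(-638.4) = +1276.8 kJ/mol
(2) as written: contributes x
-649.5 = (+1276.8) + x
x = (-649.5 − (+1276.8)) / (1) = -1926.3 kJ/mol

ΔH = -1926.3 kJ/mol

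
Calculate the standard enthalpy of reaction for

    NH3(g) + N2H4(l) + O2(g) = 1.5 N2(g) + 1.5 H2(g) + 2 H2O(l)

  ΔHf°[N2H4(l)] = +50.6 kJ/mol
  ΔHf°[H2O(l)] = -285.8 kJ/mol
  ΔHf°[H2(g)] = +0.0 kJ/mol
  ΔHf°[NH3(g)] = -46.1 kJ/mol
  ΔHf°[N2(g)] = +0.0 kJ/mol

ΔH°rxn = -576.1 kJ/mol

Products: 3/2·(+0.0) + 3/2·(+0.0) + 2·(-285.8) = -571.6
Reactants: 1·(-46.1) + 1·(+50.6) + 1·(+0.0) = +4.5
ΔH°rxn = (-571.6) − (+4.5) = -576.1 kJ/mol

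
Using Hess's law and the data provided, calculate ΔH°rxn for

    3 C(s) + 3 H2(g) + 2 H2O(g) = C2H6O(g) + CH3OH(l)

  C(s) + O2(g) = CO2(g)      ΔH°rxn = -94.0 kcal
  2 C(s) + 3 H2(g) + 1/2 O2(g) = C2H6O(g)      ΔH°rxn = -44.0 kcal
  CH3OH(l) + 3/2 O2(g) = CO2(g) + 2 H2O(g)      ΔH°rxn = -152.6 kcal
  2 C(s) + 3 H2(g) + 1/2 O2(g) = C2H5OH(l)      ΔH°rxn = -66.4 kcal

equation 1 as written: -94.0 kcal
equation 2 as written (C2H6O(g) already on the product side): -44.0 kcal
equation 3 reversed (reverse to put CH3OH(l) on the product side): +152.6 kcal
equation 4: not needed (C2H5OH(l) appears nowhere else).
By Hess's law, ΔH°rxn = (1)·(-94.0) + (1)·(-44.0) + (-1)·(-152.6) = 14.6 kcal

ΔH°rxn = 14.6 kcal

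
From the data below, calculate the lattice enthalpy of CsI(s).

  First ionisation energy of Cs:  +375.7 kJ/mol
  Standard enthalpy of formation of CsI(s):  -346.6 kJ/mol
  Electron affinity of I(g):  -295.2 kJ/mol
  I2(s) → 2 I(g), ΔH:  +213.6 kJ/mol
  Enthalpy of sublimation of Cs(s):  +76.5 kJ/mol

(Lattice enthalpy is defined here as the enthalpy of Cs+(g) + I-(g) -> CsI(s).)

U = -610.4 kJ/mol

ΔHf° = 1·ΔHsub + 1·(ΣIE) + 1/2·D(I2) + 1·EA + U
-346.6 = 1·(+76.5) + 1·(+375.7) + 1/2·(+213.6) + 1·(-295.2) + U
U = -346.6 − (+263.8) = -610.4 kJ/mol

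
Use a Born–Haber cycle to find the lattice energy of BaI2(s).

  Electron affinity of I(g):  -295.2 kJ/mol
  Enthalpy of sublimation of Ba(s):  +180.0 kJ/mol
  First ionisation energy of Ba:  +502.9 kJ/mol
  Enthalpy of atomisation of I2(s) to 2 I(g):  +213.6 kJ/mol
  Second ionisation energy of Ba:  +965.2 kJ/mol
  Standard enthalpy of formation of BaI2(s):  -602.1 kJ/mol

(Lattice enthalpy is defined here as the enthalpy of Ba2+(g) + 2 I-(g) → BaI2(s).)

ΔHf° = 1·ΔHsub + 1·(ΣIE) + 1·D(I2) + 2·EA + U
-602.1 = 1·(+180.0) + 1·(+1468.1) + 1·(+213.6) + 2·(-295.2) + U
U = -602.1 − (+1271.3) = -1873.4 kJ/mol

U = -1873.4 kJ/mol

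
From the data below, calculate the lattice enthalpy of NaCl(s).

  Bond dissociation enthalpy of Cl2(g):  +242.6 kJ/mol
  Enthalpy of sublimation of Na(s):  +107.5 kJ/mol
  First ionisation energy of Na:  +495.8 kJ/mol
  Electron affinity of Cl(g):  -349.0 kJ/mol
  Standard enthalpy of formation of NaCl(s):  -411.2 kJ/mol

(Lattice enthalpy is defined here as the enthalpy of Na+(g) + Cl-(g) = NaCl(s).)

U = -786.8 kJ/mol

ΔHf° = 1·ΔHsub + 1·(ΣIE) + 1/2·D(Cl2) + 1·EA + U
-411.2 = 1·(+107.5) + 1·(+495.8) + 1/2·(+242.6) + 1·(-349.0) + U
U = -411.2 − (+375.6) = -786.8 kJ/mol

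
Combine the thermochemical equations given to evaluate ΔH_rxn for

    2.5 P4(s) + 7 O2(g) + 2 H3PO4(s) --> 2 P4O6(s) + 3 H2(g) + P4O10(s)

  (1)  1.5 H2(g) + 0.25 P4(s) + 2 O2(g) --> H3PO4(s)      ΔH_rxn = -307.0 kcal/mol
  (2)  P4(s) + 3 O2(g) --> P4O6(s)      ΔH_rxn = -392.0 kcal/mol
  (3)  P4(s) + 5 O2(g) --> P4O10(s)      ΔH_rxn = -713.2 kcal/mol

(1) reversed and × 2 (reverse to put H3PO4(s) on the reactant side; ×2 to match 2 H3PO4(s) in the target): (-2)·(-307.0) = +614.0 kcal/mol
(2) × 2 (×2 to match 2 P4O6(s) in the target): (2)·(-392.0) = -784.0 kcal/mol
(3) as written (P4O10(s) already on the product side): -713.2 kcal/mol
By Hess's law, ΔH_rxn = (+614.0) + (-784.0) + (-713.2) = -883.2 kcal/mol

ΔH_rxn = -883.2 kcal/mol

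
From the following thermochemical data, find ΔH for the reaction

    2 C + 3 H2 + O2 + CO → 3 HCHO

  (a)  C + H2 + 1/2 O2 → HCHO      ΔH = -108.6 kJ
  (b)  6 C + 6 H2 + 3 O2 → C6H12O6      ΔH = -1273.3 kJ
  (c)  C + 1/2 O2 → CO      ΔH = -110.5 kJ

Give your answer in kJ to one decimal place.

ΔH = -215.3 kJ

(a) × 3: (3)·(-108.6) = -325.8 kJ
(b): not needed.
(c) reversed: +110.5 kJ
ΔH = (-325.8) + (+110.5) = -215.3 kJ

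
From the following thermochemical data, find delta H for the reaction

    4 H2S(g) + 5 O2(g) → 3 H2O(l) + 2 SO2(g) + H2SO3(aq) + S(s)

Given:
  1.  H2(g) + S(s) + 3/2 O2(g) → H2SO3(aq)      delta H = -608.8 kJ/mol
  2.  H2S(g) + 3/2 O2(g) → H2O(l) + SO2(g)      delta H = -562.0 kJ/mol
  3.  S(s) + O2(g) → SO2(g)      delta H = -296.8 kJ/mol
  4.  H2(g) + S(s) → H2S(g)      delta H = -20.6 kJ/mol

delta H = -1977.4 kJ/mol

eq. 1 as written (H2SO3(aq) already on the product side): -608.8 kJ/mol
eq. 2 × 3 (×3 to match 3 H2O(l) in the target): (3)·(-562.0) = -1686.0 kJ/mol
eq. 3 reversed: +296.8 kJ/mol
eq. 4 reversed: +20.6 kJ/mol
Since enthalpy is a state function, delta H = (1)·(-608.8) + (3)·(-562.0) + (-1)·(-296.8) + (-1)·(-20.6) = -1977.4 kJ/mol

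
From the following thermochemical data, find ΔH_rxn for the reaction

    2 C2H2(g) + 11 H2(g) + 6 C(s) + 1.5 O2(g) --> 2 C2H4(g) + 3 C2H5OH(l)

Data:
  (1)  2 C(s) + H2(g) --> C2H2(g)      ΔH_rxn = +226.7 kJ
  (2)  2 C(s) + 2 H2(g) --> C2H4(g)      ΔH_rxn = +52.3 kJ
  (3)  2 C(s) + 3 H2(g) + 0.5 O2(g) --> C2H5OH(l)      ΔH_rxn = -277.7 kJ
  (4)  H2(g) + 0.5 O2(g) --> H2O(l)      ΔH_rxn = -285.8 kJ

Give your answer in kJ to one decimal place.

(1) reversed and × 2 (reverse to put C2H2(g) on the reactant side; ×2 to match 2 C2H2(g) in the target): (-2)·(+226.7) = -453.4 kJ
(2) × 2 (scale by 2 for the 2 C2H4(g)): (2)·(+52.3) = +104.6 kJ
(3) × 3 (×3 to match 3 C2H5OH(l) in the target): (3)·(-277.7) = -833.1 kJ
(4): not needed (H2O(l) appears nowhere else).
Combining the equations, ΔH_rxn = (-2)·(+226.7) + (2)·(+52.3) + (3)·(-277.7) = -1181.9 kJ

ΔH_rxn = -1181.9 kJ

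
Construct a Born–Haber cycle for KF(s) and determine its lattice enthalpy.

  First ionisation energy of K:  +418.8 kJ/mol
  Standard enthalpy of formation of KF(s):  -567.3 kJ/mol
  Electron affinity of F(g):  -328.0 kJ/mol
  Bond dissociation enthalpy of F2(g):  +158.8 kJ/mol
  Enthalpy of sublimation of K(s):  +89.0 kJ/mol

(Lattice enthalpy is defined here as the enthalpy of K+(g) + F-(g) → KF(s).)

ΔHf° = 1·ΔHsub + 1·(ΣIE) + 1/2·D(F2) + 1·EA + U
-567.3 = 1·(+89.0) + 1·(+418.8) + 1/2·(+158.8) + 1·(-328.0) + U
U = -567.3 − (+259.2) = -826.5 kJ/mol

U = -826.5 kJ/mol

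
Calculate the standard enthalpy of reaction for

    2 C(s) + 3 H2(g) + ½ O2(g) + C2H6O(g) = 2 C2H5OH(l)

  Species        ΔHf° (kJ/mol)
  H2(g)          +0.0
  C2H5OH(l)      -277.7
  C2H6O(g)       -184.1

ΔH_rxn = -371.3 kJ/mol

Products: 2·(-277.7) = -555.4
Reactants: 2·(+0.0) + 3·(+0.0) + 1/2·(+0.0) + 1·(-184.1) = -184.1
ΔH_rxn = (-555.4) − (-184.1) = -371.3 kJ/mol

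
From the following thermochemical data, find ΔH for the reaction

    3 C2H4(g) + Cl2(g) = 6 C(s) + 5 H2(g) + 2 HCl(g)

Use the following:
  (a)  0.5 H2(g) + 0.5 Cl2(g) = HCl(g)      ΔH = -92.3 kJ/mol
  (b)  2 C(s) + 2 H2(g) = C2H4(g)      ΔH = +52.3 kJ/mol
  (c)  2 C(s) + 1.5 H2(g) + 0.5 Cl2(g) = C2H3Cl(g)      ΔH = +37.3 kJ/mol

(a) × 2: (2)·(-92.3) = -184.6 kJ/mol
(b) reversed and × 3: (-3)·(+52.3) = -156.9 kJ/mol
(c): not needed.
Summing the manipulated equations, ΔH = (-184.6) + (-156.9) = -341.5 kJ/mol

ΔH = -341.5 kJ/mol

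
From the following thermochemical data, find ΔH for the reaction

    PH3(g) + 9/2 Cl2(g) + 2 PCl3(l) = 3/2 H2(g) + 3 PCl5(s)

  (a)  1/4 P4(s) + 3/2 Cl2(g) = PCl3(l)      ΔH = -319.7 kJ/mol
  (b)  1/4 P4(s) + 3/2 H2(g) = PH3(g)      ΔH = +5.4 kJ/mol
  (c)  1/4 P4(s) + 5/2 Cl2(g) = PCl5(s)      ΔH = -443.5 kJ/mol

(a) reversed and × 2 (reverse to put PCl3(l) on the reactant side; scale by 2 for the 2 PCl3(l)): (-2)·(-319.7) = +639.4 kJ/mol
(b) reversed (reverse to put PH3(g) on the reactant side): -5.4 kJ/mol
(c) × 3 (×3 to match 3 PCl5(s) in the target): (3)·(-443.5) = -1330.5 kJ/mol
ΔH = (+639.4) + (-5.4) + (-1330.5) = -696.5 kJ/mol

ΔH = -696.5 kJ/mol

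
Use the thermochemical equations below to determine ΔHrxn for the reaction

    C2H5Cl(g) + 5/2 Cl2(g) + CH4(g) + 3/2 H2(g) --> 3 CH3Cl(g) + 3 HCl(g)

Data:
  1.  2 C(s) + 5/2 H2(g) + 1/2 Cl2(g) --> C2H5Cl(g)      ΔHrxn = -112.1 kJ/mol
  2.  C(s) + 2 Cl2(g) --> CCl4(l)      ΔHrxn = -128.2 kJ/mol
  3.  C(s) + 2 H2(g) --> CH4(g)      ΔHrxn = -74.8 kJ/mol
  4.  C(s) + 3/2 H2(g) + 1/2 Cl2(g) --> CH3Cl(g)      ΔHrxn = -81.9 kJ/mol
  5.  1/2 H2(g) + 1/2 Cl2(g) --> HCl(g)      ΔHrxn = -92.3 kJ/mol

ΔHrxn = -335.7 kJ/mol

eq. 1 reversed (reverse to put C2H5Cl(g) on the reactant side): +112.1 kJ/mol
eq. 2: not needed (CCl4(l) appears nowhere else).
eq. 3 reversed (reverse to put CH4(g) on the reactant side): +74.8 kJ/mol
eq. 4 × 3 (×3 to match 3 CH3Cl(g) in the target): (3)·(-81.9) = -245.7 kJ/mol
eq. 5 × 3 (scale by 3 for the 3 HCl(g)): (3)·(-92.3) = -276.9 kJ/mol
ΔHrxn = (-1)·(-112.1) + (-1)·(-74.8) + (3)·(-81.9) + (3)·(-92.3) = -335.7 kJ/mol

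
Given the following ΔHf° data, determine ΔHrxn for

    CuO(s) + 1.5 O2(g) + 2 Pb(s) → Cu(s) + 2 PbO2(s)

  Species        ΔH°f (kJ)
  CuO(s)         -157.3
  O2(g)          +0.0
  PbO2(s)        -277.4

ΔH°rxn = Σ nΔHf°(products) − Σ nΔHf°(reactants).
Products: 1·(+0.0) + 2·(-277.4) = -554.8
Reactants: 1·(-157.3) + 3/2·(+0.0) + 2·(+0.0) = -157.3
ΔHrxn = (-554.8) − (-157.3) = -397.5 kJ

ΔHrxn = -397.5 kJ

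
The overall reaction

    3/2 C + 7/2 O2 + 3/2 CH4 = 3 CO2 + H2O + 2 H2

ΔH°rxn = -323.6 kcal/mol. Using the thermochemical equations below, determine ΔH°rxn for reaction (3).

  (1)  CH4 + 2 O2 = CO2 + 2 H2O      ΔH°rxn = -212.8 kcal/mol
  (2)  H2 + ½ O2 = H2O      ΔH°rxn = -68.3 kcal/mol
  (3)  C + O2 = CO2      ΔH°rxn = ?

ΔH°rxn = -94.0 kcal/mol

(1) × 3/2 (scale by 3/2 for the 3/2 CH4): (3/2)·(-212.8) = -319.2 kcal/mol
(2) reversed and × 2 (H2 must end up as a product; scale by 2 for the 2 H2): (-2)·(-68.3) = +136.6 kcal/mol
(3) × 3/2 (scale by 3/2 for the 3/2 C): contributes 3/2·x
-323.6 = (-319.2) + (+136.6) + 3/2·x
x = (-323.6 − (-182.6)) / (3/2) = -94.0 kcal/mol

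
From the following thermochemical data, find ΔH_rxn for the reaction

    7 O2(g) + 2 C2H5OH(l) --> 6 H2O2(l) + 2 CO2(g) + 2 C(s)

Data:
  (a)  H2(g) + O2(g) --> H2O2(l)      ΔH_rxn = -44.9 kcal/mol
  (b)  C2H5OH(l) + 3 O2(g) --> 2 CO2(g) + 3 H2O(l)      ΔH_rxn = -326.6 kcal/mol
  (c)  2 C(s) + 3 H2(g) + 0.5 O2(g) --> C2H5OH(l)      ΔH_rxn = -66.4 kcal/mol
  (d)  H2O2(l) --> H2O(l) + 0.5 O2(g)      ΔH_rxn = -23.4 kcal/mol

ΔH_rxn = -324.7 kcal/mol

(a) × 3: (3)·(-44.9) = -134.7 kcal/mol
(b) as written: -326.6 kcal/mol
(c) reversed: +66.4 kcal/mol
(d) reversed and × 3: (-3)·(-23.4) = +70.2 kcal/mol
ΔH_rxn = (-134.7) + (-326.6) + (+66.4) + (+70.2) = -324.7 kcal/mol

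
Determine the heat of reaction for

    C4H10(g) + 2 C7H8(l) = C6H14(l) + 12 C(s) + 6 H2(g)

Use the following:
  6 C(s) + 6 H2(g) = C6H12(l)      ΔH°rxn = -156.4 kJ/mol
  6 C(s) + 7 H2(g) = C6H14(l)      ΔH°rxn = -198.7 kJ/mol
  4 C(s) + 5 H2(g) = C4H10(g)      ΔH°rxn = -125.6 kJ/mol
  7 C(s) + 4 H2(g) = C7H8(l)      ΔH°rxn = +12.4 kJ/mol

equation 1: not needed (C6H12(l) appears nowhere else).
equation 2 as written (C6H14(l) already on the product side): -198.7 kJ/mol
equation 3 reversed (reverse to put C4H10(g) on the reactant side): +125.6 kJ/mol
equation 4 reversed and × 2 (C7H8(l) must end up as a reactant; ×2 to match 2 C7H8(l) in the target): (-2)·(+12.4) = -24.8 kJ/mol
ΔH°rxn = (-198.7) + (+125.6) + (-24.8) = -97.9 kJ/mol

ΔH°rxn = -97.9 kJ/mol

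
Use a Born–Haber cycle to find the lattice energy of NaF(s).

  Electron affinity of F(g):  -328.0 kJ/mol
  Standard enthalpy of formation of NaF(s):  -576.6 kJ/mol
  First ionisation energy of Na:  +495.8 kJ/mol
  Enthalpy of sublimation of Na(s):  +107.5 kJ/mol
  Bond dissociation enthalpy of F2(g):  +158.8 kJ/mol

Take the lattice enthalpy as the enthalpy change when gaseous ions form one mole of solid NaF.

U = -931.3 kJ/mol

ΔHf° = 1·ΔHsub + 1·(ΣIE) + 1/2·D(F2) + 1·EA + U
-576.6 = 1·(+107.5) + 1·(+495.8) + 1/2·(+158.8) + 1·(-328.0) + U
U = -576.6 − (+354.7) = -931.3 kJ/mol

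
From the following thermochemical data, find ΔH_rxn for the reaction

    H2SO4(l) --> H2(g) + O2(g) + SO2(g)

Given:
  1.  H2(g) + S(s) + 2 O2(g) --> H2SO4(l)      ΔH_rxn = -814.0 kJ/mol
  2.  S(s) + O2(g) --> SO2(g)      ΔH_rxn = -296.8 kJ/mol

eq. 1 reversed (H2SO4(l) must end up as a reactant): +814.0 kJ/mol
eq. 2 as written (SO2(g) already on the product side): -296.8 kJ/mol
ΔH_rxn = (+814.0) + (-296.8) = 517.2 kJ/mol

ΔH_rxn = 517.2 kJ/mol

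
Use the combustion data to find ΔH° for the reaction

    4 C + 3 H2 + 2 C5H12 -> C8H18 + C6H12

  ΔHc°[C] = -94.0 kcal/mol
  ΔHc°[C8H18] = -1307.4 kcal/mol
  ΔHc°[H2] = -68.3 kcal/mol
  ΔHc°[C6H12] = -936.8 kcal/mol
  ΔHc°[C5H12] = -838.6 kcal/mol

ΔH° = -13.9 kcal/mol

Using ΔH = Σ nΔHc°(reactants) − Σ nΔHc°(products):
= [4·(-94.0) + 3·(-68.3) + 2·(-838.6)] − [1·(-1307.4) + 1·(-936.8)]
= -13.9 kcal/mol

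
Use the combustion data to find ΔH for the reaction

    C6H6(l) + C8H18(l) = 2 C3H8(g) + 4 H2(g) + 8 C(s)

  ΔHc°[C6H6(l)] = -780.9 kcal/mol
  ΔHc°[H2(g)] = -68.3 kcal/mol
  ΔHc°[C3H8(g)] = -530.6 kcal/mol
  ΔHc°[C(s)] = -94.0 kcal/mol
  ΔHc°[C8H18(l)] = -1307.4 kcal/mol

ΔH = -1.9 kcal/mol

With combustion enthalpies, reactants minus products:
= [1·(-780.9) + 1·(-1307.4)] − [2·(-530.6) + 4·(-68.3) + 8·(-94.0)]
= -1.9 kcal/mol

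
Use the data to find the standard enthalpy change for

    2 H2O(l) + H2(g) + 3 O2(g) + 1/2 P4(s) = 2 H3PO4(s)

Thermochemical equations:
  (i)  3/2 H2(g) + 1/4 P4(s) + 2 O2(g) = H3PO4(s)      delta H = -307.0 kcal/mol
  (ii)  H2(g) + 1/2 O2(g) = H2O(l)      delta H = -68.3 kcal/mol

(i) × 2: (2)·(-307.0) = -614.0 kcal/mol
(ii) reversed and × 2: (-2)·(-68.3) = +136.6 kcal/mol
delta H = (-614.0) + (+136.6) = -477.4 kcal/mol

delta H = -477.4 kcal/mol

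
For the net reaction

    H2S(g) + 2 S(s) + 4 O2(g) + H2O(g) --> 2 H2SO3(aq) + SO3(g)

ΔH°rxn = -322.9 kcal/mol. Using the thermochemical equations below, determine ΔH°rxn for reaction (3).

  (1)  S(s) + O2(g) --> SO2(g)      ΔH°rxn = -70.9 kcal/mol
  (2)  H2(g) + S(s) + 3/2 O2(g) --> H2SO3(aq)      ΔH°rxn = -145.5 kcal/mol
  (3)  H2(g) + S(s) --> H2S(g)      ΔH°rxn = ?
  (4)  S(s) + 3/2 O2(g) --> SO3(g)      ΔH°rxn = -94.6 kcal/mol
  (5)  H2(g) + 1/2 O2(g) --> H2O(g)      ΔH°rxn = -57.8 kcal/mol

(1): not needed.
(2) × 2: (2)·(-145.5) = -291.0 kcal/mol
(3) reversed: contributes −x
(4) as written: -94.6 kcal/mol
(5) reversed: +57.8 kcal/mol
-322.9 = (-291.0) + (-94.6) + (+57.8) − x
x = (-322.9 − (-327.8)) / (-1) = -4.9 kcal/mol

ΔH°rxn = -4.9 kcal/mol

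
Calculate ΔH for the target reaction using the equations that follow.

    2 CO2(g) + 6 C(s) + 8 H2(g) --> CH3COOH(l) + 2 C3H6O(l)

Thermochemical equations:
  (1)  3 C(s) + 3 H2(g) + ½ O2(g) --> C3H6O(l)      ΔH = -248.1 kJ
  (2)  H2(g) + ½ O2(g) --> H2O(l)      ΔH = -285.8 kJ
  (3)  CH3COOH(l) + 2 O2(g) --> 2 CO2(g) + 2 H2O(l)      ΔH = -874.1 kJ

(1) × 2: (2)·(-248.1) = -496.2 kJ
(2) × 2: (2)·(-285.8) = -571.6 kJ
(3) reversed: +874.1 kJ
ΔH = (-496.2) + (-571.6) + (+874.1) = -193.7 kJ

ΔH = -193.7 kJ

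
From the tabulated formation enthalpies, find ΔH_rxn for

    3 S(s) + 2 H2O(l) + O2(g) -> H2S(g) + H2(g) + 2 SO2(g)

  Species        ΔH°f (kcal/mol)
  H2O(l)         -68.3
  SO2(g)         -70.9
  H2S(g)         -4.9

ΔH°rxn = Σ nΔHf°(products) − Σ nΔHf°(reactants).
Products: 1·(-4.9) + 1·(+0.0) + 2·(-70.9) = -146.7
Reactants: 3·(+0.0) + 2·(-68.3) + 1·(+0.0) = -136.6
ΔH_rxn = (-146.7) − (-136.6) = -10.1 kcal/mol

ΔH_rxn = -10.1 kcal/mol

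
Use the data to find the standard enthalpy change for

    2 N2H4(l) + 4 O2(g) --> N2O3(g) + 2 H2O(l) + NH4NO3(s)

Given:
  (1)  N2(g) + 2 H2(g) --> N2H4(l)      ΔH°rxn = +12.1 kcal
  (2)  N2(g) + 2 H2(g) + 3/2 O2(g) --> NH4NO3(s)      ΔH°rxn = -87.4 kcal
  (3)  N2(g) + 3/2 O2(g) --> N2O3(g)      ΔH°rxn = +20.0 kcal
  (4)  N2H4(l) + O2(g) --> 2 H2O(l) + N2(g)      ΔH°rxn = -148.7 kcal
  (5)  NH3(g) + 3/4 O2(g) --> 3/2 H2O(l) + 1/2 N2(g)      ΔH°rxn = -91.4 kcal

(1) reversed: -12.1 kcal
(2) as written: -87.4 kcal
(3) as written: +20.0 kcal
(4) as written: -148.7 kcal
(5): not needed.
ΔH°rxn = (-12.1) + (-87.4) + (+20.0) + (-148.7) = -228.2 kcal

ΔH°rxn = -228.2 kcal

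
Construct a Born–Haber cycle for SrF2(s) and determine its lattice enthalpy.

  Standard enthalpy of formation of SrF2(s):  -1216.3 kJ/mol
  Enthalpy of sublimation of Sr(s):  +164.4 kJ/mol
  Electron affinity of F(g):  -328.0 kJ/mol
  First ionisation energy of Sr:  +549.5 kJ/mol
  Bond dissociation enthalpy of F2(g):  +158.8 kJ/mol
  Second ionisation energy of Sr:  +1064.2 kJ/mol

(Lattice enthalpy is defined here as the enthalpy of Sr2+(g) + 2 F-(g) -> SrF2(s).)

U = -2497.2 kJ/mol

ΔHf° = 1·ΔHsub + 1·(ΣIE) + 1·D(F2) + 2·EA + U
-1216.3 = 1·(+164.4) + 1·(+1613.7) + 1·(+158.8) + 2·(-328.0) + U
U = -1216.3 − (+1280.9) = -2497.2 kJ/mol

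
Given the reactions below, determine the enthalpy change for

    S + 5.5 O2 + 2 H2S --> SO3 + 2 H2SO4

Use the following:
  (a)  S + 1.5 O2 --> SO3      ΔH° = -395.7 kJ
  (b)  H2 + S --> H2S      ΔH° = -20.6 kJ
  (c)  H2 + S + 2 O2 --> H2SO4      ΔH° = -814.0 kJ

ΔH° = -1982.5 kJ

(a) as written: -395.7 kJ
(b) reversed and × 2: (-2)·(-20.6) = +41.2 kJ
(c) × 2: (2)·(-814.0) = -1628.0 kJ
Combining the equations, ΔH° = (1)·(-395.7) + (-2)·(-20.6) + (2)·(-814.0) = -1982.5 kJ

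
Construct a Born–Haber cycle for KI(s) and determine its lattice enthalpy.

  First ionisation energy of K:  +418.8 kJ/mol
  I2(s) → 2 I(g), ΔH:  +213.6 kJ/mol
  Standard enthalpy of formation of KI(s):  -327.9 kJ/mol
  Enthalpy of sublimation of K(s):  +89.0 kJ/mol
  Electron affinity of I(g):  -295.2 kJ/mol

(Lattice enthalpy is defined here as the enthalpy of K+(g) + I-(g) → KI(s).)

ΔHf° = 1·ΔHsub + 1·(ΣIE) + 1/2·D(I2) + 1·EA + U
-327.9 = 1·(+89.0) + 1·(+418.8) + 1/2·(+213.6) + 1·(-295.2) + U
U = -327.9 − (+319.4) = -647.3 kJ/mol

U = -647.3 kJ/mol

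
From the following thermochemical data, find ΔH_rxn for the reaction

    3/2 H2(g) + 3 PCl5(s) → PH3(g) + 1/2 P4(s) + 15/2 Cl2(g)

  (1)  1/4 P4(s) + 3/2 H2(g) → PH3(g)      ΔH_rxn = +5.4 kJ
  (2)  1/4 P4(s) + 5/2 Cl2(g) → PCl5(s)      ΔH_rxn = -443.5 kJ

ΔH_rxn = 1335.9 kJ

(1) as written: +5.4 kJ
(2) reversed and × 3: (-3)·(-443.5) = +1330.5 kJ
ΔH_rxn = (1)·(+5.4) + (-3)·(-443.5) = 1335.9 kJ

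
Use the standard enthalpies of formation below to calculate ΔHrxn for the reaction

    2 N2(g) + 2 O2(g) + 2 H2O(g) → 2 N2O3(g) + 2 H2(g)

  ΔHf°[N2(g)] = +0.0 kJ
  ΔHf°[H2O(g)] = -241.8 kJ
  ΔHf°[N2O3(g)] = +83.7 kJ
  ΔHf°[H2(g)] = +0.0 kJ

ΔH°rxn = Σ nΔHf°(products) − Σ nΔHf°(reactants).
Products: 2·(+83.7) + 2·(+0.0) = +167.4
Reactants: 2·(+0.0) + 2·(+0.0) + 2·(-241.8) = -483.6
ΔHrxn = (+167.4) − (-483.6) = 651.0 kJ

ΔHrxn = 651.0 kJ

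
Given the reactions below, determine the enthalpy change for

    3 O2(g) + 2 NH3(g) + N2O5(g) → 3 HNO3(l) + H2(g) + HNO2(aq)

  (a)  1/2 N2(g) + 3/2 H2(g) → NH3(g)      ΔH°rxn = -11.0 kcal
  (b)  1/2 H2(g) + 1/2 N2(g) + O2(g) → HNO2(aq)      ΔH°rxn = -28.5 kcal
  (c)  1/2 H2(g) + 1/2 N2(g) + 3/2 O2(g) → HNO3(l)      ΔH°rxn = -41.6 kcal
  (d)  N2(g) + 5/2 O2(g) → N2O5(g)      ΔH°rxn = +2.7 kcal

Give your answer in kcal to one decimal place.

(a) reversed and × 2: (-2)·(-11.0) = +22.0 kcal
(b) as written: -28.5 kcal
(c) × 3: (3)·(-41.6) = -124.8 kcal
(d) reversed: -2.7 kcal
ΔH°rxn = (-2)·(-11.0) + (1)·(-28.5) + (3)·(-41.6) + (-1)·(+2.7) = -134.0 kcal

ΔH°rxn = -134.0 kcal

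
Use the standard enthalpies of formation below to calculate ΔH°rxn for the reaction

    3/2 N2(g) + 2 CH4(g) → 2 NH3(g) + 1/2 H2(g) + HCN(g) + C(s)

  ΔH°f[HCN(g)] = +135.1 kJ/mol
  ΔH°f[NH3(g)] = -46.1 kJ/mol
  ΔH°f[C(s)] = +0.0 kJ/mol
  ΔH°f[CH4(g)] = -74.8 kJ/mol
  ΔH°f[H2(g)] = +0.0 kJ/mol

Products: 2·(-46.1) + 1/2·(+0.0) + 1·(+135.1) + 1·(+0.0) = +42.9
Reactants: 3/2·(+0.0) + 2·(-74.8) = -149.6
ΔH°rxn = (+42.9) − (-149.6) = 192.5 kJ/mol

ΔH°rxn = 192.5 kJ/mol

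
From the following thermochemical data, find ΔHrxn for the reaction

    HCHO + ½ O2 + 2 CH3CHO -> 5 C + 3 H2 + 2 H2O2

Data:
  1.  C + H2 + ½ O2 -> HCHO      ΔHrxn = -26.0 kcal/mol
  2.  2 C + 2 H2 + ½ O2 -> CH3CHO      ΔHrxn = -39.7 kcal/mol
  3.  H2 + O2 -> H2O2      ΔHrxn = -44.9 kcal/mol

ΔHrxn = 15.6 kcal/mol

eq. 1 reversed (HCHO must end up as a reactant): +26.0 kcal/mol
eq. 2 reversed and × 2 (CH3CHO must end up as a reactant; scale by 2 for the 2 CH3CHO): (-2)·(-39.7) = +79.4 kcal/mol
eq. 3 × 2 (scale by 2 for the 2 H2O2): (2)·(-44.9) = -89.8 kcal/mol
ΔHrxn = (-1)·(-26.0) + (-2)·(-39.7) + (2)·(-44.9) = 15.6 kcal/mol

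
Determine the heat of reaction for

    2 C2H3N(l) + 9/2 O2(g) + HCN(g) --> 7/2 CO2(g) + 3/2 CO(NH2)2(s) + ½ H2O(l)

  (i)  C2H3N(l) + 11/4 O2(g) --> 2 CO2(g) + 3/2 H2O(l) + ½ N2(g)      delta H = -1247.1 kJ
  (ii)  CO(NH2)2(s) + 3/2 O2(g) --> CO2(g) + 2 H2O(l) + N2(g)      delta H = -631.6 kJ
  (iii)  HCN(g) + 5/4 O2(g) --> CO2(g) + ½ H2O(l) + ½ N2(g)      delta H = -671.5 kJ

(i) × 2 (scale by 2 for the 2 C2H3N(l)): (2)·(-1247.1) = -2494.2 kJ
(ii) reversed and × 3/2 (reverse to put CO(NH2)2(s) on the product side; scale by 3/2 for the 3/2 CO(NH2)2(s)): (-3/2)·(-631.6) = +947.4 kJ
(iii) as written (HCN(g) already on the reactant side): -671.5 kJ
delta H = (-2494.2) + (+947.4) + (-671.5) = -2218.3 kJ

delta H = -2218.3 kJ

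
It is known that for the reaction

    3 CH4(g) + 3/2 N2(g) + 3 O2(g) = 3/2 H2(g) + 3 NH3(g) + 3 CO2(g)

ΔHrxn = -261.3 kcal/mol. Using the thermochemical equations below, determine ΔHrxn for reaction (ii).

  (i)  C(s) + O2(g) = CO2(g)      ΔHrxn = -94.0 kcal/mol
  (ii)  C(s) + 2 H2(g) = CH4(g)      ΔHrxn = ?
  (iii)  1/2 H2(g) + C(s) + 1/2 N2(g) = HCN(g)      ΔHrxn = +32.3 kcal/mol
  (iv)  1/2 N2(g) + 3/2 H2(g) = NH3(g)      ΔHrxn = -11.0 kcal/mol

ΔHrxn = -17.9 kcal/mol

(i) × 3 (×3 to match 3 CO2(g) in the target): (3)·(-94.0) = -282.0 kcal/mol
(ii) reversed and × 3 (CH4(g) must end up as a reactant; scale by 3 for the 3 CH4(g)): contributes −3·x
(iii): not needed (HCN(g) appears nowhere else).
(iv) × 3 (×3 to match 3 NH3(g) in the target): (3)·(-11.0) = -33.0 kcal/mol
-261.3 = (-282.0) + (-33.0) − 3·x
x = (-261.3 − (-315.0)) / (-3) = -17.9 kcal/mol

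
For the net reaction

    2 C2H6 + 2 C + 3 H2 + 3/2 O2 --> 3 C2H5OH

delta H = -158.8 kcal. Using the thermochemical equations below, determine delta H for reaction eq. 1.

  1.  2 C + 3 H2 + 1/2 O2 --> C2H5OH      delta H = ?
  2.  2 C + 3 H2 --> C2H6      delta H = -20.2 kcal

delta H = -66.4 kcal

eq. 1 × 3 (scale by 3 for the 3 C2H5OH): contributes 3·x
eq. 2 reversed and × 2 (C2H6 must end up as a reactant; scale by 2 for the 2 C2H6): (-2)·(-20.2) = +40.4 kcal
-158.8 = (+40.4) + 3·x
x = (-158.8 − (+40.4)) / (3) = -66.4 kcal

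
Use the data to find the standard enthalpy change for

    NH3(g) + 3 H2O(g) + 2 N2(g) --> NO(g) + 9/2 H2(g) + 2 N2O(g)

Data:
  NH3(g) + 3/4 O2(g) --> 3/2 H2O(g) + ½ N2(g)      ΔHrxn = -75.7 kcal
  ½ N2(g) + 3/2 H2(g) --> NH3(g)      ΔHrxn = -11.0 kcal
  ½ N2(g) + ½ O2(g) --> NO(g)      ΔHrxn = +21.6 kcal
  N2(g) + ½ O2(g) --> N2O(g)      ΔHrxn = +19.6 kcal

equation 1 reversed and × 2 (H2O(g) must end up as a reactant; ×2 to match 3 H2O(g) in the target): (-2)·(-75.7) = +151.4 kcal
equation 2 reversed and × 3 (H2(g) must end up as a product; ×3 to match 9/2 H2(g) in the target): (-3)·(-11.0) = +33.0 kcal
equation 3 as written (NO(g) already on the product side): +21.6 kcal
equation 4 × 2 (×2 to match 2 N2O(g) in the target): (2)·(+19.6) = +39.2 kcal
Summing the manipulated equations, ΔHrxn = (+151.4) + (+33.0) + (+21.6) + (+39.2) = 245.2 kcal

ΔHrxn = 245.2 kcal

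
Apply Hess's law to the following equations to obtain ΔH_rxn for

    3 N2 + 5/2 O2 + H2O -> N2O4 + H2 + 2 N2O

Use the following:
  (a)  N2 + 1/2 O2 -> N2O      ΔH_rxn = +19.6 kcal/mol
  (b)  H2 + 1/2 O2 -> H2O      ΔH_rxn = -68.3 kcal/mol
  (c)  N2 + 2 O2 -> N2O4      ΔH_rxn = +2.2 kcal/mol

(a) × 2 (scale by 2 for the 2 N2O): (2)·(+19.6) = +39.2 kcal/mol
(b) reversed (H2O must end up as a reactant): +68.3 kcal/mol
(c) as written (N2O4 already on the product side): +2.2 kcal/mol
Since enthalpy is a state function, ΔH_rxn = (2)·(+19.6) + (-1)·(-68.3) + (1)·(+2.2) = 109.7 kcal/mol

ΔH_rxn = 109.7 kcal/mol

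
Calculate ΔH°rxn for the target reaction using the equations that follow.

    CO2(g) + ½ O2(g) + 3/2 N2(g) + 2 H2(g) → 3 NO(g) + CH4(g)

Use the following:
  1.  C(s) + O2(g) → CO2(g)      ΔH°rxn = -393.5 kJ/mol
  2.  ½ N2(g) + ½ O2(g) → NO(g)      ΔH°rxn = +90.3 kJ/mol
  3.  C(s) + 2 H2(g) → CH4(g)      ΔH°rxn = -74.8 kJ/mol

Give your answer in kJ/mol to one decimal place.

eq. 1 reversed (reverse to put CO2(g) on the reactant side): +393.5 kJ/mol
eq. 2 × 3 (scale by 3 for the 3 NO(g)): (3)·(+90.3) = +270.9 kJ/mol
eq. 3 as written (CH4(g) already on the product side): -74.8 kJ/mol
ΔH°rxn = (-1)·(-393.5) + (3)·(+90.3) + (1)·(-74.8) = 589.6 kJ/mol

ΔH°rxn = 589.6 kJ/mol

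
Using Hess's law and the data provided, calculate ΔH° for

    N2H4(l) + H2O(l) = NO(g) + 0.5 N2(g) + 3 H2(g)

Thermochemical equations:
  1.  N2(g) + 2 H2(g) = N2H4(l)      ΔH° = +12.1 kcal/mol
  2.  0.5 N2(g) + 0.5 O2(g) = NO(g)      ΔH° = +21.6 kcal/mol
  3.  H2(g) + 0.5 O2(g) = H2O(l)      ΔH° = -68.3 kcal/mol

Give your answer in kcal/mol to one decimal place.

eq. 1 reversed (reverse to put N2H4(l) on the reactant side): -12.1 kcal/mol
eq. 2 as written (NO(g) already on the product side): +21.6 kcal/mol
eq. 3 reversed (reverse to put H2O(l) on the reactant side): +68.3 kcal/mol
Combining the equations, ΔH° = (-12.1) + (+21.6) + (+68.3) = 77.8 kcal/mol

ΔH° = 77.8 kcal/mol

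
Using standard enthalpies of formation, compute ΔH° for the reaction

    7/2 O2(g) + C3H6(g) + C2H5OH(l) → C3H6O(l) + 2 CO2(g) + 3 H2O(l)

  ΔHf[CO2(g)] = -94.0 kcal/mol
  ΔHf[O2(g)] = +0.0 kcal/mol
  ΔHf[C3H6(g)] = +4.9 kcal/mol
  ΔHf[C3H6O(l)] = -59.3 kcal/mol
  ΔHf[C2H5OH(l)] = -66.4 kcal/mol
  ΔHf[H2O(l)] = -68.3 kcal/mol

ΔH° = -390.7 kcal/mol

Products: 1·(-59.3) + 2·(-94.0) + 3·(-68.3) = -452.2
Reactants: 7/2·(+0.0) + 1·(+4.9) + 1·(-66.4) = -61.5
ΔH° = (-452.2) − (-61.5) = -390.7 kcal/mol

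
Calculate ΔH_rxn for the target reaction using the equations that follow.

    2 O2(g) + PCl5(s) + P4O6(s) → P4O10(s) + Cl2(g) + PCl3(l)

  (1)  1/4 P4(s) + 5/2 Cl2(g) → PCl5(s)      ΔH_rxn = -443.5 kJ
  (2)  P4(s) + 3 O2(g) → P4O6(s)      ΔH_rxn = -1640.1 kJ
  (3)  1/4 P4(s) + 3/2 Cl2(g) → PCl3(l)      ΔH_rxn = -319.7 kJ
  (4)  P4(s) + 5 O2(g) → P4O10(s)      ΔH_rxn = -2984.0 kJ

(1) reversed (reverse to put PCl5(s) on the reactant side): +443.5 kJ
(2) reversed (P4O6(s) must end up as a reactant): +1640.1 kJ
(3) as written (PCl3(l) already on the product side): -319.7 kJ
(4) as written (P4O10(s) already on the product side): -2984.0 kJ
ΔH_rxn = (-1)·(-443.5) + (-1)·(-1640.1) + (1)·(-319.7) + (1)·(-2984.0) = -1220.1 kJ

ΔH_rxn = -1220.1 kJ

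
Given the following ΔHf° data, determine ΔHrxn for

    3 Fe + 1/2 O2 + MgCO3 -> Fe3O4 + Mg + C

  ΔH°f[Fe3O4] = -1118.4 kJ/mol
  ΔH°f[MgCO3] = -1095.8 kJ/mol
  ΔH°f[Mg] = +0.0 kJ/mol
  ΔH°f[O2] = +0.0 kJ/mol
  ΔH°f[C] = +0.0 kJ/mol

ΔHrxn = -22.6 kJ/mol

ΔH°rxn = Σ nΔHf°(products) − Σ nΔHf°(reactants).
Products: 1·(-1118.4) + 1·(+0.0) + 1·(+0.0) = -1118.4
Reactants: 3·(+0.0) + 1/2·(+0.0) + 1·(-1095.8) = -1095.8
ΔHrxn = (-1118.4) − (-1095.8) = -22.6 kJ/mol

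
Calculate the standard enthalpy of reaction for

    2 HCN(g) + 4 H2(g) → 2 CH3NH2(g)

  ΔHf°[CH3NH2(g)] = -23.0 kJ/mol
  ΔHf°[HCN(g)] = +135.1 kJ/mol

Products: 2·(-23.0) = -46.0
Reactants: 2·(+135.1) + 4·(+0.0) = +270.2
ΔH_rxn = (-46.0) − (+270.2) = -316.2 kJ/mol

ΔH_rxn = -316.2 kJ/mol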